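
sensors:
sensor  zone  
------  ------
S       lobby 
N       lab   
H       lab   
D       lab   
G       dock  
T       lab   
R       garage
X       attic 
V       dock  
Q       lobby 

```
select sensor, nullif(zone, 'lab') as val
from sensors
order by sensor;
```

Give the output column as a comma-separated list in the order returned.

sensor=D: zone=lab vs lab: equal → NULL
sensor=G: zone=dock vs lab: differ → dock
sensor=H: zone=lab vs lab: equal → NULL
sensor=N: zone=lab vs lab: equal → NULL
sensor=Q: zone=lobby vs lab: differ → lobby
sensor=R: zone=garage vs lab: differ → garage
sensor=S: zone=lobby vs lab: differ → lobby
sensor=T: zone=lab vs lab: equal → NULL
sensor=V: zone=dock vs lab: differ → dock
sensor=X: zone=attic vs lab: differ → attic

NULL, dock, NULL, NULL, lobby, garage, lobby, NULL, dock, attic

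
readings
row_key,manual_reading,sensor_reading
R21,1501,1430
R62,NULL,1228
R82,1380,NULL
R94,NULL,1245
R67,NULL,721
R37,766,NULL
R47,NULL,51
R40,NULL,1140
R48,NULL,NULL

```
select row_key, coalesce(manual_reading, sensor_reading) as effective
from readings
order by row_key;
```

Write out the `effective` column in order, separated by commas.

row_key=R21: manual_reading=1501 → 1501
row_key=R37: manual_reading=766 → 766
row_key=R40: manual_reading=NULL, sensor_reading=1140 → 1140
row_key=R47: manual_reading=NULL, sensor_reading=51 → 51
row_key=R48: manual_reading=NULL, sensor_reading=NULL (all NULL) → NULL
row_key=R62: manual_reading=NULL, sensor_reading=1228 → 1228
row_key=R67: manual_reading=NULL, sensor_reading=721 → 721
row_key=R82: manual_reading=1380 → 1380
row_key=R94: manual_reading=NULL, sensor_reading=1245 → 1245

1501, 766, 1140, 51, NULL, 1228, 721, 1380, 1245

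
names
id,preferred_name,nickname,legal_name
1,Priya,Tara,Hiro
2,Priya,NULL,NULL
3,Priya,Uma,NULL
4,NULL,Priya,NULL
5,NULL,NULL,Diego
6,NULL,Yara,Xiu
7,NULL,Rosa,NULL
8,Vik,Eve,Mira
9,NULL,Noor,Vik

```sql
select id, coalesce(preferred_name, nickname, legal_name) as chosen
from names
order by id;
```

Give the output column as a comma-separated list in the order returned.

id=1: preferred_name=Priya → Priya
id=2: preferred_name=Priya → Priya
id=3: preferred_name=Priya → Priya
id=4: preferred_name=NULL, nickname=Priya → Priya
id=5: preferred_name=NULL, nickname=NULL, legal_name=Diego → Diego
id=6: preferred_name=NULL, nickname=Yara → Yara
id=7: preferred_name=NULL, nickname=Rosa → Rosa
id=8: preferred_name=Vik → Vik
id=9: preferred_name=NULL, nickname=Noor → Noor

Priya, Priya, Priya, Priya, Diego, Yara, Rosa, Vik, Noor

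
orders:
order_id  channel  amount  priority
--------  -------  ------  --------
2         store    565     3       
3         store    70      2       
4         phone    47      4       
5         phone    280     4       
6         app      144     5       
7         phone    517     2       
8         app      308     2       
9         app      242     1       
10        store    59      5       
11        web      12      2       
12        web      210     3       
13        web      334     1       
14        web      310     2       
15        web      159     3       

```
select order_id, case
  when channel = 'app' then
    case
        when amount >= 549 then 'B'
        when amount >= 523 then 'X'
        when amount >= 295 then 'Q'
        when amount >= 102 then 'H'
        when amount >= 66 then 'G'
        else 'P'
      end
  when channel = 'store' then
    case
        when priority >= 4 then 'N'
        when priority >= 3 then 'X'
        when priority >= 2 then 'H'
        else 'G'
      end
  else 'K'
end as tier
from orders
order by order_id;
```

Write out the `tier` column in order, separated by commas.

X, H, K, K, H, K, Q, H, N, K, K, K, K, K

order_id=2: channel='store' → inner[priority >= 3] → X
order_id=3: channel='store' → inner[priority >= 2] → H
order_id=4: channel='phone' → outer ELSE → K
order_id=5: channel='phone' → outer ELSE → K
order_id=6: channel='app' → inner[amount >= 102] → H
order_id=7: channel='phone' → outer ELSE → K
order_id=8: channel='app' → inner[amount >= 295] → Q
order_id=9: channel='app' → inner[amount >= 102] → H
order_id=10: channel='store' → inner[priority >= 4] → N
order_id=11: channel='web' → outer ELSE → K
order_id=12: channel='web' → outer ELSE → K
order_id=13: channel='web' → outer ELSE → K
order_id=14: channel='web' → outer ELSE → K
order_id=15: channel='web' → outer ELSE → K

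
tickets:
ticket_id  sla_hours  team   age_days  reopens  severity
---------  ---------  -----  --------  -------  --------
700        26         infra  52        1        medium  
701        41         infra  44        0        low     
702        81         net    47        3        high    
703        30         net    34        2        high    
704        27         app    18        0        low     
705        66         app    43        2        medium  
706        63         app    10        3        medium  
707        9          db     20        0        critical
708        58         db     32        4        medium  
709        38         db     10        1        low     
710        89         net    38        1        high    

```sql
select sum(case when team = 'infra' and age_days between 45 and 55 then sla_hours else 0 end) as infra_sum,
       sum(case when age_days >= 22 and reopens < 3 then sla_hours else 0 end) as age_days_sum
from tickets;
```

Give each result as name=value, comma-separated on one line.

[infra_sum: team = 'infra' and age_days between 45 and 55]
ticket_id=700: ✓ → 26
ticket_id=701: ✗
ticket_id=702: ✗
ticket_id=703: ✗
ticket_id=704: ✗
ticket_id=705: ✗
ticket_id=706: ✗
ticket_id=707: ✗
ticket_id=708: ✗
ticket_id=709: ✗
ticket_id=710: ✗
infra_sum = 26
—
[age_days_sum: age_days >= 22 and reopens < 3]
ticket_id=700: ✓ → 26
ticket_id=701: ✓ → 41
ticket_id=702: ✗
ticket_id=703: ✓ → 30
ticket_id=704: ✗
ticket_id=705: ✓ → 66
ticket_id=706: ✗
ticket_id=707: ✗
ticket_id=708: ✗
ticket_id=709: ✗
ticket_id=710: ✓ → 89
age_days_sum = 26 + 41 + 30 + 66 + 89 = 252

infra_sum=26, age_days_sum=252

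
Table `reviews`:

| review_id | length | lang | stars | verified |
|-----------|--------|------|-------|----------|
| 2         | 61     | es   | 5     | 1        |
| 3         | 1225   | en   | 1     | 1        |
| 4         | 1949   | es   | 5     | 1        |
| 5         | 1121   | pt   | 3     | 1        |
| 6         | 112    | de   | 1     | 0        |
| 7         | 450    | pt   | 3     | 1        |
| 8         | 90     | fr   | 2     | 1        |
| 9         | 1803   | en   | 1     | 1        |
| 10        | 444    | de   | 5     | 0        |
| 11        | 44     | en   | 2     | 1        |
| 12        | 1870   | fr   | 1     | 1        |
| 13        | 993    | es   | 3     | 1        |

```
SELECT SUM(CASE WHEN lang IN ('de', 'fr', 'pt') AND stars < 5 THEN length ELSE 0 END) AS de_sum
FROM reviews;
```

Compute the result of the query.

3643

review_id=2: ✗
review_id=3: ✗
review_id=4: ✗
review_id=5: ✓ → 1121
review_id=6: ✓ → 112
review_id=7: ✓ → 450
review_id=8: ✓ → 90
review_id=9: ✗
review_id=10: ✗
review_id=11: ✗
review_id=12: ✓ → 1870
review_id=13: ✗
de_sum = 1121 + 112 + 450 + 90 + 1870 = 3643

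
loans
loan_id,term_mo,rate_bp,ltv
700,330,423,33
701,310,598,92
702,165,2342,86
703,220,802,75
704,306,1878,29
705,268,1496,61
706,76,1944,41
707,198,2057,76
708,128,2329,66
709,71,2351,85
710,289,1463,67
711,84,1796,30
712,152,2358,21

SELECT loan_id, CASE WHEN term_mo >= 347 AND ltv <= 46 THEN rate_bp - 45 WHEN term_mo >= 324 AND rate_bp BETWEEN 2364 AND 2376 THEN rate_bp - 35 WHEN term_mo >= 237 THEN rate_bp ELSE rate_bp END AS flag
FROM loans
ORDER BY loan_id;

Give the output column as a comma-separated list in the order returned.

423, 598, 2342, 802, 1878, 1496, 1944, 2057, 2329, 2351, 1463, 1796, 2358

loan_id=700: term_mo >= 237 → 423
loan_id=701: term_mo >= 237 → 598
loan_id=702: ELSE → 2342
loan_id=703: ELSE → 802
loan_id=704: term_mo >= 237 → 1878
loan_id=705: term_mo >= 237 → 1496
loan_id=706: ELSE → 1944
loan_id=707: ELSE → 2057
loan_id=708: ELSE → 2329
loan_id=709: ELSE → 2351
loan_id=710: term_mo >= 237 → 1463
loan_id=711: ELSE → 1796
loan_id=712: ELSE → 2358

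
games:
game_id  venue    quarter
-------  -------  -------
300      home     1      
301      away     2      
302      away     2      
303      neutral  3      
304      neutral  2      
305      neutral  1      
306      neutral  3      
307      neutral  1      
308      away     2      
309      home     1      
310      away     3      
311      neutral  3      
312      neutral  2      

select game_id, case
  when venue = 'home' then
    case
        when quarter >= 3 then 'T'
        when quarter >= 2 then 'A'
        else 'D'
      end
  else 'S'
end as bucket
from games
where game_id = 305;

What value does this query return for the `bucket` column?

game_id = 305: venue=neutral, quarter=1.
venue='neutral' → outer ELSE → S

S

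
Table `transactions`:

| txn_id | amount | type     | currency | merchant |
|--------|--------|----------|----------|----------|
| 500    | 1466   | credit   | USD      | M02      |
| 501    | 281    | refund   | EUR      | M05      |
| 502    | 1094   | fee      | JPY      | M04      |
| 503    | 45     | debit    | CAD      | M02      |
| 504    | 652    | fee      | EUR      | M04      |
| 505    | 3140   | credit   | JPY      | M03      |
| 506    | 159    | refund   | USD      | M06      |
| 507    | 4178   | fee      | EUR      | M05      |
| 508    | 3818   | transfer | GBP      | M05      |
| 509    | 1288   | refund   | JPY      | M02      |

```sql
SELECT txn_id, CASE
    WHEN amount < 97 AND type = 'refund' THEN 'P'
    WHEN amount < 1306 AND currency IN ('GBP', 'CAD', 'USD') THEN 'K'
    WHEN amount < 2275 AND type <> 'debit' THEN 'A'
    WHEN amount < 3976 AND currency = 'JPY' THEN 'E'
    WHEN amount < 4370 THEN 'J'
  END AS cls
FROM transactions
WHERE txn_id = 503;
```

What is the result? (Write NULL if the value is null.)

K

txn_id = 503: amount=45, type=debit, currency=CAD, merchant=M02.
amount < 97 AND type = 'refund' → false
amount < 1306 AND currency IN ('GBP', 'CAD', 'USD') → true → K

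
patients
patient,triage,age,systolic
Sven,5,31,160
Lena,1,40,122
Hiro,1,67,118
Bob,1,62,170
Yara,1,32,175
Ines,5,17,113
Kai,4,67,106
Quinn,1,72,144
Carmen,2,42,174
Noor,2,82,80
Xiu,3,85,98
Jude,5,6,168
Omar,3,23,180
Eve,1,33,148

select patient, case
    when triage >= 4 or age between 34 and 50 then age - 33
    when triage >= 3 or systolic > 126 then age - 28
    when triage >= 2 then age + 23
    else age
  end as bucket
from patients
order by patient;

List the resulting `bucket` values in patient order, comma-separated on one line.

patient=Bob: triage >= 3 or systolic > 126 → 34
patient=Carmen: triage >= 4 or age between 34 and 50 → 9
patient=Eve: triage >= 3 or systolic > 126 → 5
patient=Hiro: ELSE → 67
patient=Ines: triage >= 4 or age between 34 and 50 → -16
patient=Jude: triage >= 4 or age between 34 and 50 → -27
patient=Kai: triage >= 4 or age between 34 and 50 → 34
patient=Lena: triage >= 4 or age between 34 and 50 → 7
patient=Noor: triage >= 2 → 105
patient=Omar: triage >= 3 or systolic > 126 → -5
patient=Quinn: triage >= 3 or systolic > 126 → 44
patient=Sven: triage >= 4 or age between 34 and 50 → -2
patient=Xiu: triage >= 3 or systolic > 126 → 57
patient=Yara: triage >= 3 or systolic > 126 → 4

34, 9, 5, 67, -16, -27, 34, 7, 105, -5, 44, -2, 57, 4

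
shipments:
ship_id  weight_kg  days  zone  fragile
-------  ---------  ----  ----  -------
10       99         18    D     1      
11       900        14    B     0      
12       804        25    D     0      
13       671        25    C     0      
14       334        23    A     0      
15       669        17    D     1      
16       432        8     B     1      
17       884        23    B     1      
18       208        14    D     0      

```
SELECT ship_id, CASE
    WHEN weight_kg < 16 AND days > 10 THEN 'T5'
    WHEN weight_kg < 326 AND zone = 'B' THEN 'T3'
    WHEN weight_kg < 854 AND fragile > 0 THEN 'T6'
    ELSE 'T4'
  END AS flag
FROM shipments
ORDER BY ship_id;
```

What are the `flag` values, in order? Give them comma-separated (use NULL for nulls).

T6, T4, T4, T4, T4, T6, T6, T4, T4

ship_id=10: weight_kg < 854 AND fragile > 0 → T6
ship_id=11: ELSE → T4
ship_id=12: ELSE → T4
ship_id=13: ELSE → T4
ship_id=14: ELSE → T4
ship_id=15: weight_kg < 854 AND fragile > 0 → T6
ship_id=16: weight_kg < 854 AND fragile > 0 → T6
ship_id=17: ELSE → T4
ship_id=18: ELSE → T4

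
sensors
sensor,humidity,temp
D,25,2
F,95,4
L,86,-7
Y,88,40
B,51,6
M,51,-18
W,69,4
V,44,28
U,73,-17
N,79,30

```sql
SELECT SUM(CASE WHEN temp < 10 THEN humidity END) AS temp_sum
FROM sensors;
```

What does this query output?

sensor=D: ✓ → 25
sensor=F: ✓ → 95
sensor=L: ✓ → 86
sensor=Y: ✗
sensor=B: ✓ → 51
sensor=M: ✓ → 51
sensor=W: ✓ → 69
sensor=V: ✗
sensor=U: ✓ → 73
sensor=N: ✗
temp_sum = 25 + 95 + 86 + 51 + 51 + 69 + 73 = 450

450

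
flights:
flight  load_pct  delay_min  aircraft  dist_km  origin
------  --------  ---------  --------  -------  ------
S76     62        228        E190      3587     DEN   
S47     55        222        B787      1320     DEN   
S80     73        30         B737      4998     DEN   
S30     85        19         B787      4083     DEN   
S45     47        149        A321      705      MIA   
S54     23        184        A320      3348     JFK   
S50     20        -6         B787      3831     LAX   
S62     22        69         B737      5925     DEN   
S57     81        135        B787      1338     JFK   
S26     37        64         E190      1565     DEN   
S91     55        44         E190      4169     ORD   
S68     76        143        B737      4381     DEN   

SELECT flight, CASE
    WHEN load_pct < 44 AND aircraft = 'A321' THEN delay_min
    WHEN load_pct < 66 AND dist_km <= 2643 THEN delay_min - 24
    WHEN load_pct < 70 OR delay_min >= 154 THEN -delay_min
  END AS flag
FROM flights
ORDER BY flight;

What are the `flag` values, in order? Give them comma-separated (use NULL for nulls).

flight=S26: load_pct < 66 AND dist_km <= 2643 → 40
flight=S30: (no match → NULL) → NULL
flight=S45: load_pct < 66 AND dist_km <= 2643 → 125
flight=S47: load_pct < 66 AND dist_km <= 2643 → 198
flight=S50: load_pct < 70 OR delay_min >= 154 → 6
flight=S54: load_pct < 70 OR delay_min >= 154 → -184
flight=S57: (no match → NULL) → NULL
flight=S62: load_pct < 70 OR delay_min >= 154 → -69
flight=S68: (no match → NULL) → NULL
flight=S76: load_pct < 70 OR delay_min >= 154 → -228
flight=S80: (no match → NULL) → NULL
flight=S91: load_pct < 70 OR delay_min >= 154 → -44

40, NULL, 125, 198, 6, -184, NULL, -69, NULL, -228, NULL, -44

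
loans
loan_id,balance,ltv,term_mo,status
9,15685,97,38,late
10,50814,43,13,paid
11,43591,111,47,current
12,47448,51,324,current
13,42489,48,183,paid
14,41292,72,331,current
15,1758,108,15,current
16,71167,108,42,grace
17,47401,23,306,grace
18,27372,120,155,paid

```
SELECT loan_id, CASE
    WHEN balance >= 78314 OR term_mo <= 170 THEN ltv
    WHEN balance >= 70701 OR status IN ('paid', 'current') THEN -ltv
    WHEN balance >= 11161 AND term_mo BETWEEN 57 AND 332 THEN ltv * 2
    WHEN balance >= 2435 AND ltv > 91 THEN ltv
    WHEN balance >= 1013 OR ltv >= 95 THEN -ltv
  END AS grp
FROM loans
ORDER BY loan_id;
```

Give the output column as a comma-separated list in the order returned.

97, 43, 111, -51, -48, -72, 108, 108, 46, 120

loan_id=9: balance >= 78314 OR term_mo <= 170 → 97
loan_id=10: balance >= 78314 OR term_mo <= 170 → 43
loan_id=11: balance >= 78314 OR term_mo <= 170 → 111
loan_id=12: balance >= 70701 OR status IN ('paid', 'current') → -51
loan_id=13: balance >= 70701 OR status IN ('paid', 'current') → -48
loan_id=14: balance >= 70701 OR status IN ('paid', 'current') → -72
loan_id=15: balance >= 78314 OR term_mo <= 170 → 108
loan_id=16: balance >= 78314 OR term_mo <= 170 → 108
loan_id=17: balance >= 11161 AND term_mo BETWEEN 57 AND 332 → 46
loan_id=18: balance >= 78314 OR term_mo <= 170 → 120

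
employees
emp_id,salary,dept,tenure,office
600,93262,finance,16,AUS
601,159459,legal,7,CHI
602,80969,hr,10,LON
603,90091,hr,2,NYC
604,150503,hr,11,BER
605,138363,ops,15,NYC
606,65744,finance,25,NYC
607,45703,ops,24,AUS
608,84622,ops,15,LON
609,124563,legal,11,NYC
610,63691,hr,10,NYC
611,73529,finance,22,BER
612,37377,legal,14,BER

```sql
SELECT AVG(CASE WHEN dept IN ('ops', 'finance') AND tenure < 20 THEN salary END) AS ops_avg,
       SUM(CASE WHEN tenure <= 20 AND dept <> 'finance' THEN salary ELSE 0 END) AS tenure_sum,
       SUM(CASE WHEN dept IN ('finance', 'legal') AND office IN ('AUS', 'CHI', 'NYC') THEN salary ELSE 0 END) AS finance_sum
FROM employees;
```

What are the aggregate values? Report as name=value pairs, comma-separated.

[ops_avg: dept IN ('ops', 'finance') AND tenure < 20]
emp_id=600: ✓ → 93262
emp_id=601: ✗
emp_id=602: ✗
emp_id=603: ✗
emp_id=604: ✗
emp_id=605: ✓ → 138363
emp_id=606: ✗
emp_id=607: ✗
emp_id=608: ✓ → 84622
emp_id=609: ✗
emp_id=610: ✗
emp_id=611: ✗
emp_id=612: ✗
ops_avg = (93262 + 138363 + 84622) / 3 = 105415.6666666667
—
[tenure_sum: tenure <= 20 AND dept <> 'finance']
emp_id=600: ✗
emp_id=601: ✓ → 159459
emp_id=602: ✓ → 80969
emp_id=603: ✓ → 90091
emp_id=604: ✓ → 150503
emp_id=605: ✓ → 138363
emp_id=606: ✗
emp_id=607: ✗
emp_id=608: ✓ → 84622
emp_id=609: ✓ → 124563
emp_id=610: ✓ → 63691
emp_id=611: ✗
emp_id=612: ✓ → 37377
tenure_sum = 159459 + 80969 + 90091 + 150503 + 138363 + 84622 + 124563 + 63691 + 37377 = 929638
—
[finance_sum: dept IN ('finance', 'legal') AND office IN ('AUS', 'CHI', 'NYC')]
emp_id=600: ✓ → 93262
emp_id=601: ✓ → 159459
emp_id=602: ✗
emp_id=603: ✗
emp_id=604: ✗
emp_id=605: ✗
emp_id=606: ✓ → 65744
emp_id=607: ✗
emp_id=608: ✗
emp_id=609: ✓ → 124563
emp_id=610: ✗
emp_id=611: ✗
emp_id=612: ✗
finance_sum = 93262 + 159459 + 65744 + 124563 = 443028

ops_avg=105415.6666666667, tenure_sum=929638, finance_sum=443028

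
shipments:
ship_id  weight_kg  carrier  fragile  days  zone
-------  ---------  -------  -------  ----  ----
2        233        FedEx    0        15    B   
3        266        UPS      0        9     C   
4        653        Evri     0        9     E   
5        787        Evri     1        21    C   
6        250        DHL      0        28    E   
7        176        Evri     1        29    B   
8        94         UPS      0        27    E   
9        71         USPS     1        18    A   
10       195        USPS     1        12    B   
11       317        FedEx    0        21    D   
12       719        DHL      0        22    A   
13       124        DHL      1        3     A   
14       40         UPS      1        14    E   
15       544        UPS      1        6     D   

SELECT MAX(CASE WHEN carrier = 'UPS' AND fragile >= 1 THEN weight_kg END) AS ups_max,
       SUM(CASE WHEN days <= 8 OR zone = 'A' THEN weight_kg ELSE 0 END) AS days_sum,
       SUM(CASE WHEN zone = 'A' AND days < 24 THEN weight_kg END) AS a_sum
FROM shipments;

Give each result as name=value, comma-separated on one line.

[ups_max: carrier = 'UPS' AND fragile >= 1]
ship_id=2: ✗
ship_id=3: ✗
ship_id=4: ✗
ship_id=5: ✗
ship_id=6: ✗
ship_id=7: ✗
ship_id=8: ✗
ship_id=9: ✗
ship_id=10: ✗
ship_id=11: ✗
ship_id=12: ✗
ship_id=13: ✗
ship_id=14: ✓ → 40
ship_id=15: ✓ → 544
ups_max = MAX(40, 544) = 544
—
[days_sum: days <= 8 OR zone = 'A']
ship_id=2: ✗
ship_id=3: ✗
ship_id=4: ✗
ship_id=5: ✗
ship_id=6: ✗
ship_id=7: ✗
ship_id=8: ✗
ship_id=9: ✓ → 71
ship_id=10: ✗
ship_id=11: ✗
ship_id=12: ✓ → 719
ship_id=13: ✓ → 124
ship_id=14: ✗
ship_id=15: ✓ → 544
days_sum = 71 + 719 + 124 + 544 = 1458
—
[a_sum: zone = 'A' AND days < 24]
ship_id=2: ✗
ship_id=3: ✗
ship_id=4: ✗
ship_id=5: ✗
ship_id=6: ✗
ship_id=7: ✗
ship_id=8: ✗
ship_id=9: ✓ → 71
ship_id=10: ✗
ship_id=11: ✗
ship_id=12: ✓ → 719
ship_id=13: ✓ → 124
ship_id=14: ✗
ship_id=15: ✗
a_sum = 71 + 719 + 124 = 914

ups_max=544, days_sum=1458, a_sum=914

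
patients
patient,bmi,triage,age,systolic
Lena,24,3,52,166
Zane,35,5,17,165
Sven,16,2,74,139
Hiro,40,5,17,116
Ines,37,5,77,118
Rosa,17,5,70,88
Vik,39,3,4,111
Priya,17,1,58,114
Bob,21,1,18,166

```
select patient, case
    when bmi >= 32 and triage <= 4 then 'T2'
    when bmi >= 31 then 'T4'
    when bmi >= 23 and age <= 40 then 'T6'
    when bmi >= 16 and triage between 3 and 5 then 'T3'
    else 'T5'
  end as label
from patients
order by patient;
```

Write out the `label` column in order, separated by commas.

patient=Bob: ELSE → T5
patient=Hiro: bmi >= 31 → T4
patient=Ines: bmi >= 31 → T4
patient=Lena: bmi >= 16 and triage between 3 and 5 → T3
patient=Priya: ELSE → T5
patient=Rosa: bmi >= 16 and triage between 3 and 5 → T3
patient=Sven: ELSE → T5
patient=Vik: bmi >= 32 and triage <= 4 → T2
patient=Zane: bmi >= 31 → T4

T5, T4, T4, T3, T5, T3, T5, T2, T4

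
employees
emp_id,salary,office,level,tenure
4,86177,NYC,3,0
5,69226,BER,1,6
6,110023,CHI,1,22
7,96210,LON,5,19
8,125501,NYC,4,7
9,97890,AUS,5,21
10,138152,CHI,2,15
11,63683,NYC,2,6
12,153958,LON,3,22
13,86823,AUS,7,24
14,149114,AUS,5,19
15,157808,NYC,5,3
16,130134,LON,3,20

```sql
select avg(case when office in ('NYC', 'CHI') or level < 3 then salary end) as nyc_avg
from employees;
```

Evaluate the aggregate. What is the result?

emp_id=4: ✓ → 86177
emp_id=5: ✓ → 69226
emp_id=6: ✓ → 110023
emp_id=7: ✗
emp_id=8: ✓ → 125501
emp_id=9: ✗
emp_id=10: ✓ → 138152
emp_id=11: ✓ → 63683
emp_id=12: ✗
emp_id=13: ✗
emp_id=14: ✗
emp_id=15: ✓ → 157808
emp_id=16: ✗
nyc_avg = (86177 + 69226 + 110023 + 125501 + 138152 + 63683 + 157808) / 7 = 107224.2857142857

107224.2857142857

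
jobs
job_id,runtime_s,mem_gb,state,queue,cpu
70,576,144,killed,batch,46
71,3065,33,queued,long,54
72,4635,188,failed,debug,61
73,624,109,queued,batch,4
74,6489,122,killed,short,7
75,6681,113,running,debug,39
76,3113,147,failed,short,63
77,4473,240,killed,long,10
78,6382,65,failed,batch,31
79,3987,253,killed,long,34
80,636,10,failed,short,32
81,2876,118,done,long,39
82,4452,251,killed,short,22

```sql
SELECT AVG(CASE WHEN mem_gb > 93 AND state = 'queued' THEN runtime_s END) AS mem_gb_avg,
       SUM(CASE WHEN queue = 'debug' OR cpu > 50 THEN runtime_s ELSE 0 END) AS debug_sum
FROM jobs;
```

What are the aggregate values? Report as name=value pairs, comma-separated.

mem_gb_avg=624, debug_sum=17494

[mem_gb_avg: mem_gb > 93 AND state = 'queued']
job_id=70: ✗
job_id=71: ✗
job_id=72: ✗
job_id=73: ✓ → 624
job_id=74: ✗
job_id=75: ✗
job_id=76: ✗
job_id=77: ✗
job_id=78: ✗
job_id=79: ✗
job_id=80: ✗
job_id=81: ✗
job_id=82: ✗
mem_gb_avg = 624
—
[debug_sum: queue = 'debug' OR cpu > 50]
job_id=70: ✗
job_id=71: ✓ → 3065
job_id=72: ✓ → 4635
job_id=73: ✗
job_id=74: ✗
job_id=75: ✓ → 6681
job_id=76: ✓ → 3113
job_id=77: ✗
job_id=78: ✗
job_id=79: ✗
job_id=80: ✗
job_id=81: ✗
job_id=82: ✗
debug_sum = 3065 + 4635 + 6681 + 3113 = 17494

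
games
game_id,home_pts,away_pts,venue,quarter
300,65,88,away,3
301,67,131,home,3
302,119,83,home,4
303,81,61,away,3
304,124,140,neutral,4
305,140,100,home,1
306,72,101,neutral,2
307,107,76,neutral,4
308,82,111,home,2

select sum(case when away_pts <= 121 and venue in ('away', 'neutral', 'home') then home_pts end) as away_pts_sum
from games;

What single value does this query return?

666

game_id=300: ✓ → 65
game_id=301: ✗
game_id=302: ✓ → 119
game_id=303: ✓ → 81
game_id=304: ✗
game_id=305: ✓ → 140
game_id=306: ✓ → 72
game_id=307: ✓ → 107
game_id=308: ✓ → 82
away_pts_sum = 65 + 119 + 81 + 140 + 72 + 107 + 82 = 666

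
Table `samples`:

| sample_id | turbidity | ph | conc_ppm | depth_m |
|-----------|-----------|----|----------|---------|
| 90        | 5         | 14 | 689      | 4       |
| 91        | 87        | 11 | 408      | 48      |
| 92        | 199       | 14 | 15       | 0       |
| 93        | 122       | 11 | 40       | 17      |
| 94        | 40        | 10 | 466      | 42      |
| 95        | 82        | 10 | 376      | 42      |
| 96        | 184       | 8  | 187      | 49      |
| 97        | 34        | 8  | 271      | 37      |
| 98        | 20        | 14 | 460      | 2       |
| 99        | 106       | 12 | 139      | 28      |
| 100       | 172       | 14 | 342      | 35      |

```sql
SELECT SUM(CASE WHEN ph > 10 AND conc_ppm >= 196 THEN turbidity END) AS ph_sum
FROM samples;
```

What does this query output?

sample_id=90: ✓ → 5
sample_id=91: ✓ → 87
sample_id=92: ✗
sample_id=93: ✗
sample_id=94: ✗
sample_id=95: ✗
sample_id=96: ✗
sample_id=97: ✗
sample_id=98: ✓ → 20
sample_id=99: ✗
sample_id=100: ✓ → 172
ph_sum = 5 + 87 + 20 + 172 = 284

284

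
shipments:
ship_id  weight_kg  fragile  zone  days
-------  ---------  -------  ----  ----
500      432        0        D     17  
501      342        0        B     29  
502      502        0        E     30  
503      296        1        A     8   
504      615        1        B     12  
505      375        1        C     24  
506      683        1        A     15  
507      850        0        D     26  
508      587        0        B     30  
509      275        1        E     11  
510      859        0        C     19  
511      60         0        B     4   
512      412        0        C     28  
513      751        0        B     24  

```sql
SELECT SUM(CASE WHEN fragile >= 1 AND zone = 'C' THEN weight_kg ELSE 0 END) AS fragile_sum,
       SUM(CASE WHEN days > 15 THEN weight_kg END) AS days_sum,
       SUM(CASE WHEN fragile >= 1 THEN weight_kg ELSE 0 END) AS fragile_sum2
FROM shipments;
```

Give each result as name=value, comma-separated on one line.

[fragile_sum: fragile >= 1 AND zone = 'C']
ship_id=500: ✗
ship_id=501: ✗
ship_id=502: ✗
ship_id=503: ✗
ship_id=504: ✗
ship_id=505: ✓ → 375
ship_id=506: ✗
ship_id=507: ✗
ship_id=508: ✗
ship_id=509: ✗
ship_id=510: ✗
ship_id=511: ✗
ship_id=512: ✗
ship_id=513: ✗
fragile_sum = 375
—
[days_sum: days > 15]
ship_id=500: ✓ → 432
ship_id=501: ✓ → 342
ship_id=502: ✓ → 502
ship_id=503: ✗
ship_id=504: ✗
ship_id=505: ✓ → 375
ship_id=506: ✗
ship_id=507: ✓ → 850
ship_id=508: ✓ → 587
ship_id=509: ✗
ship_id=510: ✓ → 859
ship_id=511: ✗
ship_id=512: ✓ → 412
ship_id=513: ✓ → 751
days_sum = 432 + 342 + 502 + 375 + 850 + 587 + 859 + 412 + 751 = 5110
—
[fragile_sum2: fragile >= 1]
ship_id=500: ✗
ship_id=501: ✗
ship_id=502: ✗
ship_id=503: ✓ → 296
ship_id=504: ✓ → 615
ship_id=505: ✓ → 375
ship_id=506: ✓ → 683
ship_id=507: ✗
ship_id=508: ✗
ship_id=509: ✓ → 275
ship_id=510: ✗
ship_id=511: ✗
ship_id=512: ✗
ship_id=513: ✗
fragile_sum2 = 296 + 615 + 375 + 683 + 275 = 2244

fragile_sum=375, days_sum=5110, fragile_sum2=2244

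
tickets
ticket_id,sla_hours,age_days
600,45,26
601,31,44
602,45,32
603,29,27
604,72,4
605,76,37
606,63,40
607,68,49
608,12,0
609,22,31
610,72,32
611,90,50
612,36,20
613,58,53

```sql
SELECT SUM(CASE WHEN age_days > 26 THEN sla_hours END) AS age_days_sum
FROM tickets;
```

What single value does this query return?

ticket_id=600: ✗
ticket_id=601: ✓ → 31
ticket_id=602: ✓ → 45
ticket_id=603: ✓ → 29
ticket_id=604: ✗
ticket_id=605: ✓ → 76
ticket_id=606: ✓ → 63
ticket_id=607: ✓ → 68
ticket_id=608: ✗
ticket_id=609: ✓ → 22
ticket_id=610: ✓ → 72
ticket_id=611: ✓ → 90
ticket_id=612: ✗
ticket_id=613: ✓ → 58
age_days_sum = 31 + 45 + 29 + 76 + 63 + 68 + 22 + 72 + 90 + 58 = 554

554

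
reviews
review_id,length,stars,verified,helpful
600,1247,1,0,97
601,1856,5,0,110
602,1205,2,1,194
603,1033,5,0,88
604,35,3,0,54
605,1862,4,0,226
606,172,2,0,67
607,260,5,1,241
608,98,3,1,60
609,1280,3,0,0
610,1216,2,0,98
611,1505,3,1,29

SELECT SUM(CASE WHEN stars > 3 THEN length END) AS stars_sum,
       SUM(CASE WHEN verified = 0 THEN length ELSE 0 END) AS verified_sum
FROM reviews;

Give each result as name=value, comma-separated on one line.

stars_sum=5011, verified_sum=8701

[stars_sum: stars > 3]
review_id=600: ✗
review_id=601: ✓ → 1856
review_id=602: ✗
review_id=603: ✓ → 1033
review_id=604: ✗
review_id=605: ✓ → 1862
review_id=606: ✗
review_id=607: ✓ → 260
review_id=608: ✗
review_id=609: ✗
review_id=610: ✗
review_id=611: ✗
stars_sum = 1856 + 1033 + 1862 + 260 = 5011
—
[verified_sum: verified = 0]
review_id=600: ✓ → 1247
review_id=601: ✓ → 1856
review_id=602: ✗
review_id=603: ✓ → 1033
review_id=604: ✓ → 35
review_id=605: ✓ → 1862
review_id=606: ✓ → 172
review_id=607: ✗
review_id=608: ✗
review_id=609: ✓ → 1280
review_id=610: ✓ → 1216
review_id=611: ✗
verified_sum = 1247 + 1856 + 1033 + 35 + 1862 + 172 + 1280 + 1216 = 8701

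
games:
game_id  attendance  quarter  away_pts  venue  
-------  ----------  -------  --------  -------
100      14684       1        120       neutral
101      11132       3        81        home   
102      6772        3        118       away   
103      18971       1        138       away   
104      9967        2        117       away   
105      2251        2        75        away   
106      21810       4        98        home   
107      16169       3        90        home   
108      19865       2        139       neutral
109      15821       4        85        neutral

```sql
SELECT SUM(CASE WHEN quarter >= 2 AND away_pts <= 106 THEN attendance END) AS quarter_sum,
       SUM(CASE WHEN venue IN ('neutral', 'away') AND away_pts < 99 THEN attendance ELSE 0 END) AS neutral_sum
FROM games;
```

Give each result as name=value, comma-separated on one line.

quarter_sum=67183, neutral_sum=18072

[quarter_sum: quarter >= 2 AND away_pts <= 106]
game_id=100: ✗
game_id=101: ✓ → 11132
game_id=102: ✗
game_id=103: ✗
game_id=104: ✗
game_id=105: ✓ → 2251
game_id=106: ✓ → 21810
game_id=107: ✓ → 16169
game_id=108: ✗
game_id=109: ✓ → 15821
quarter_sum = 11132 + 2251 + 21810 + 16169 + 15821 = 67183
—
[neutral_sum: venue IN ('neutral', 'away') AND away_pts < 99]
game_id=100: ✗
game_id=101: ✗
game_id=102: ✗
game_id=103: ✗
game_id=104: ✗
game_id=105: ✓ → 2251
game_id=106: ✗
game_id=107: ✗
game_id=108: ✗
game_id=109: ✓ → 15821
neutral_sum = 2251 + 15821 = 18072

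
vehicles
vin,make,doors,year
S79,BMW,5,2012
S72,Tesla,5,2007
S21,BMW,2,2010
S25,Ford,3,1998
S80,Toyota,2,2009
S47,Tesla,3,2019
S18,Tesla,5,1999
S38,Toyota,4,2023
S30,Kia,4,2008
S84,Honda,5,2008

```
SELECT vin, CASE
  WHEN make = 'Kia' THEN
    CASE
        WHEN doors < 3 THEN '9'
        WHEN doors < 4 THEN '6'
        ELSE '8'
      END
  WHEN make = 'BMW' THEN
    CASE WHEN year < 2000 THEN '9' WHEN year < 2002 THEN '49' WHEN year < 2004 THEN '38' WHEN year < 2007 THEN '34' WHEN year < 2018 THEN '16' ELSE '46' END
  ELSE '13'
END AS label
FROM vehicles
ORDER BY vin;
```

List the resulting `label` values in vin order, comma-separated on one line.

13, 16, 13, 8, 13, 13, 13, 16, 13, 13

vin=S18: make='Tesla' → outer ELSE → 13
vin=S21: make='BMW' → inner[year < 2018] → 16
vin=S25: make='Ford' → outer ELSE → 13
vin=S30: make='Kia' → inner[ELSE] → 8
vin=S38: make='Toyota' → outer ELSE → 13
vin=S47: make='Tesla' → outer ELSE → 13
vin=S72: make='Tesla' → outer ELSE → 13
vin=S79: make='BMW' → inner[year < 2018] → 16
vin=S80: make='Toyota' → outer ELSE → 13
vin=S84: make='Honda' → outer ELSE → 13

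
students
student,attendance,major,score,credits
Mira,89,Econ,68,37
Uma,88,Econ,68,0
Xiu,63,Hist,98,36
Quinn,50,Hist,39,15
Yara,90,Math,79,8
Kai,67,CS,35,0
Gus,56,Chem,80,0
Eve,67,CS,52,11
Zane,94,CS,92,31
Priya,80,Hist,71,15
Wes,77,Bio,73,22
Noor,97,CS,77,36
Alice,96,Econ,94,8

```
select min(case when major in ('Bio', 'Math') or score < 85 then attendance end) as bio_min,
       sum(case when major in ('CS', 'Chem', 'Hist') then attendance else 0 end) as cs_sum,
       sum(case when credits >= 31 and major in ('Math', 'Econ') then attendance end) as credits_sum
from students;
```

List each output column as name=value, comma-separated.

bio_min=50, cs_sum=574, credits_sum=89

[bio_min: major in ('Bio', 'Math') or score < 85]
student=Mira: ✓ → 89
student=Uma: ✓ → 88
student=Xiu: ✗
student=Quinn: ✓ → 50
student=Yara: ✓ → 90
student=Kai: ✓ → 67
student=Gus: ✓ → 56
student=Eve: ✓ → 67
student=Zane: ✗
student=Priya: ✓ → 80
student=Wes: ✓ → 77
student=Noor: ✓ → 97
student=Alice: ✗
bio_min = MIN(89, 88, 50, 90, 67, 56, 67, 80, 77, 97) = 50
—
[cs_sum: major in ('CS', 'Chem', 'Hist')]
student=Mira: ✗
student=Uma: ✗
student=Xiu: ✓ → 63
student=Quinn: ✓ → 50
student=Yara: ✗
student=Kai: ✓ → 67
student=Gus: ✓ → 56
student=Eve: ✓ → 67
student=Zane: ✓ → 94
student=Priya: ✓ → 80
student=Wes: ✗
student=Noor: ✓ → 97
student=Alice: ✗
cs_sum = 63 + 50 + 67 + 56 + 67 + 94 + 80 + 97 = 574
—
[credits_sum: credits >= 31 and major in ('Math', 'Econ')]
student=Mira: ✓ → 89
student=Uma: ✗
student=Xiu: ✗
student=Quinn: ✗
student=Yara: ✗
student=Kai: ✗
student=Gus: ✗
student=Eve: ✗
student=Zane: ✗
student=Priya: ✗
student=Wes: ✗
student=Noor: ✗
student=Alice: ✗
credits_sum = 89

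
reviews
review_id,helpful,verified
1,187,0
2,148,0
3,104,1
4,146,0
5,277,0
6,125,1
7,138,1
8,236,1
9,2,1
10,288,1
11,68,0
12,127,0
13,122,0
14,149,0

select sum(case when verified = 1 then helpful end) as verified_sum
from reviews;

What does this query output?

review_id=1: ✗
review_id=2: ✗
review_id=3: ✓ → 104
review_id=4: ✗
review_id=5: ✗
review_id=6: ✓ → 125
review_id=7: ✓ → 138
review_id=8: ✓ → 236
review_id=9: ✓ → 2
review_id=10: ✓ → 288
review_id=11: ✗
review_id=12: ✗
review_id=13: ✗
review_id=14: ✗
verified_sum = 104 + 125 + 138 + 236 + 2 + 288 = 893

893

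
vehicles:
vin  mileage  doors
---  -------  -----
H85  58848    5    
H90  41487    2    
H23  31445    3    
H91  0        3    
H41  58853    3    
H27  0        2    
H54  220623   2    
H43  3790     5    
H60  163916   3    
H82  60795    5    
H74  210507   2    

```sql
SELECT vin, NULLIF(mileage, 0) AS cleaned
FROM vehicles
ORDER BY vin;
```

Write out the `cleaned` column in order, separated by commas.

vin=H23: mileage=31445 vs 0: differ → 31445
vin=H27: mileage=0 vs 0: equal → NULL
vin=H41: mileage=58853 vs 0: differ → 58853
vin=H43: mileage=3790 vs 0: differ → 3790
vin=H54: mileage=220623 vs 0: differ → 220623
vin=H60: mileage=163916 vs 0: differ → 163916
vin=H74: mileage=210507 vs 0: differ → 210507
vin=H82: mileage=60795 vs 0: differ → 60795
vin=H85: mileage=58848 vs 0: differ → 58848
vin=H90: mileage=41487 vs 0: differ → 41487
vin=H91: mileage=0 vs 0: equal → NULL

31445, NULL, 58853, 3790, 220623, 163916, 210507, 60795, 58848, 41487, NULL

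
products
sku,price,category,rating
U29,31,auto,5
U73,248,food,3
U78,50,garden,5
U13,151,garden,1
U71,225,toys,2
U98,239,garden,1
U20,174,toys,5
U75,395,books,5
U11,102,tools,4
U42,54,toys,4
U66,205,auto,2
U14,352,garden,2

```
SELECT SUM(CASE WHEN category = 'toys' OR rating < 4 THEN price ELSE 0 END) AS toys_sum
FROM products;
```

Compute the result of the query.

sku=U29: ✗
sku=U73: ✓ → 248
sku=U78: ✗
sku=U13: ✓ → 151
sku=U71: ✓ → 225
sku=U98: ✓ → 239
sku=U20: ✓ → 174
sku=U75: ✗
sku=U11: ✗
sku=U42: ✓ → 54
sku=U66: ✓ → 205
sku=U14: ✓ → 352
toys_sum = 248 + 151 + 225 + 239 + 174 + 54 + 205 + 352 = 1648

1648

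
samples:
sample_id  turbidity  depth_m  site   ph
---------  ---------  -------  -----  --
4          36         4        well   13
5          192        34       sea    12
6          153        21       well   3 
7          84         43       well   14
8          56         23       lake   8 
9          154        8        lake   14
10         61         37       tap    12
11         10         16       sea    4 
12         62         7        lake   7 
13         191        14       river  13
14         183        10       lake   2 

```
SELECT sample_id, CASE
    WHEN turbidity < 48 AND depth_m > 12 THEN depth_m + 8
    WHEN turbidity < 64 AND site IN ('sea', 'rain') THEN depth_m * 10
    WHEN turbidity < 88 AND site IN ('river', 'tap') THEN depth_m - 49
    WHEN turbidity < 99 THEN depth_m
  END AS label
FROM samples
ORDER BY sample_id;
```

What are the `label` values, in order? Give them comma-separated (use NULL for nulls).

4, NULL, NULL, 43, 23, NULL, -12, 24, 7, NULL, NULL

sample_id=4: turbidity < 99 → 4
sample_id=5: (no match → NULL) → NULL
sample_id=6: (no match → NULL) → NULL
sample_id=7: turbidity < 99 → 43
sample_id=8: turbidity < 99 → 23
sample_id=9: (no match → NULL) → NULL
sample_id=10: turbidity < 88 AND site IN ('river', 'tap') → -12
sample_id=11: turbidity < 48 AND depth_m > 12 → 24
sample_id=12: turbidity < 99 → 7
sample_id=13: (no match → NULL) → NULL
sample_id=14: (no match → NULL) → NULL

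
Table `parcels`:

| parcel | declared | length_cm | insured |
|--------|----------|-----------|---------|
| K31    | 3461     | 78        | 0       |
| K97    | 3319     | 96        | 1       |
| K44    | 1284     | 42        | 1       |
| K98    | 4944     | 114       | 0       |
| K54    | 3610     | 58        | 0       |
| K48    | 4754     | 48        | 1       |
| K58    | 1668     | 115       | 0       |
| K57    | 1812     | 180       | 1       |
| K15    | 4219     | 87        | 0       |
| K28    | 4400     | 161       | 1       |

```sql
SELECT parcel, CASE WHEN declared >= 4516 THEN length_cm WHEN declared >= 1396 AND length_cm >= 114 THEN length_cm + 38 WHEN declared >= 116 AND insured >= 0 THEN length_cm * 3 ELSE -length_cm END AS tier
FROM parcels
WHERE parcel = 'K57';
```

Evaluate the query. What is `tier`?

parcel = K57: declared=1812, length_cm=180, insured=1.
declared >= 4516 → false
declared >= 1396 AND length_cm >= 114 → true → 218

218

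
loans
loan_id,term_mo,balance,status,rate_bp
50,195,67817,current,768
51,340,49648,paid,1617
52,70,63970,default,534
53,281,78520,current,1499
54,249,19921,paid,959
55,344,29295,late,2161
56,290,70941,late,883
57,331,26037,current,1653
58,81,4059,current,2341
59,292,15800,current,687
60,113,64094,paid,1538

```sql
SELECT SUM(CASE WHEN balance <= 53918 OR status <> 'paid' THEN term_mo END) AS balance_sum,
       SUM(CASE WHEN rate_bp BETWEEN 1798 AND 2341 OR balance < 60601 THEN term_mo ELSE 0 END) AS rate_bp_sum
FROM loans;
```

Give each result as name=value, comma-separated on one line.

[balance_sum: balance <= 53918 OR status <> 'paid']
loan_id=50: ✓ → 195
loan_id=51: ✓ → 340
loan_id=52: ✓ → 70
loan_id=53: ✓ → 281
loan_id=54: ✓ → 249
loan_id=55: ✓ → 344
loan_id=56: ✓ → 290
loan_id=57: ✓ → 331
loan_id=58: ✓ → 81
loan_id=59: ✓ → 292
loan_id=60: ✗
balance_sum = 195 + 340 + 70 + 281 + 249 + 344 + 290 + 331 + 81 + 292 = 2473
—
[rate_bp_sum: rate_bp BETWEEN 1798 AND 2341 OR balance < 60601]
loan_id=50: ✗
loan_id=51: ✓ → 340
loan_id=52: ✗
loan_id=53: ✗
loan_id=54: ✓ → 249
loan_id=55: ✓ → 344
loan_id=56: ✗
loan_id=57: ✓ → 331
loan_id=58: ✓ → 81
loan_id=59: ✓ → 292
loan_id=60: ✗
rate_bp_sum = 340 + 249 + 344 + 331 + 81 + 292 = 1637

balance_sum=2473, rate_bp_sum=1637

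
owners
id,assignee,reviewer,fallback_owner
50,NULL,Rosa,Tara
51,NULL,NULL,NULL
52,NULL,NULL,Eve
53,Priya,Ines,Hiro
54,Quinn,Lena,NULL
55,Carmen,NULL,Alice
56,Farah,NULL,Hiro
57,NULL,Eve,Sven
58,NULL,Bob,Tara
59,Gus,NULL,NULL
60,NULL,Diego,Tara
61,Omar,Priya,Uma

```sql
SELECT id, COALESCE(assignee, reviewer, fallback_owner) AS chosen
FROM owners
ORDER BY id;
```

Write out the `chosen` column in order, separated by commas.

id=50: assignee=NULL, reviewer=Rosa → Rosa
id=51: assignee=NULL, reviewer=NULL, fallback_owner=NULL (all NULL) → NULL
id=52: assignee=NULL, reviewer=NULL, fallback_owner=Eve → Eve
id=53: assignee=Priya → Priya
id=54: assignee=Quinn → Quinn
id=55: assignee=Carmen → Carmen
id=56: assignee=Farah → Farah
id=57: assignee=NULL, reviewer=Eve → Eve
id=58: assignee=NULL, reviewer=Bob → Bob
id=59: assignee=Gus → Gus
id=60: assignee=NULL, reviewer=Diego → Diego
id=61: assignee=Omar → Omar

Rosa, NULL, Eve, Priya, Quinn, Carmen, Farah, Eve, Bob, Gus, Diego, Omar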